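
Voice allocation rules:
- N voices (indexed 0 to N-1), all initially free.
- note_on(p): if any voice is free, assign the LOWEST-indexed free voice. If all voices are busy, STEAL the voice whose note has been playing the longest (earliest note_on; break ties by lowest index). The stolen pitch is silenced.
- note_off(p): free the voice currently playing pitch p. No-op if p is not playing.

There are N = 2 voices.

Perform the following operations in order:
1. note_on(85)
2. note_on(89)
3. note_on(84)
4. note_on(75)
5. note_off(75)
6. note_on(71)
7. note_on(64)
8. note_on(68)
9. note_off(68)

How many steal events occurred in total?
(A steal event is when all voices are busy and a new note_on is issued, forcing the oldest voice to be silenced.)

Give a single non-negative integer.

Answer: 4

Derivation:
Op 1: note_on(85): voice 0 is free -> assigned | voices=[85 -]
Op 2: note_on(89): voice 1 is free -> assigned | voices=[85 89]
Op 3: note_on(84): all voices busy, STEAL voice 0 (pitch 85, oldest) -> assign | voices=[84 89]
Op 4: note_on(75): all voices busy, STEAL voice 1 (pitch 89, oldest) -> assign | voices=[84 75]
Op 5: note_off(75): free voice 1 | voices=[84 -]
Op 6: note_on(71): voice 1 is free -> assigned | voices=[84 71]
Op 7: note_on(64): all voices busy, STEAL voice 0 (pitch 84, oldest) -> assign | voices=[64 71]
Op 8: note_on(68): all voices busy, STEAL voice 1 (pitch 71, oldest) -> assign | voices=[64 68]
Op 9: note_off(68): free voice 1 | voices=[64 -]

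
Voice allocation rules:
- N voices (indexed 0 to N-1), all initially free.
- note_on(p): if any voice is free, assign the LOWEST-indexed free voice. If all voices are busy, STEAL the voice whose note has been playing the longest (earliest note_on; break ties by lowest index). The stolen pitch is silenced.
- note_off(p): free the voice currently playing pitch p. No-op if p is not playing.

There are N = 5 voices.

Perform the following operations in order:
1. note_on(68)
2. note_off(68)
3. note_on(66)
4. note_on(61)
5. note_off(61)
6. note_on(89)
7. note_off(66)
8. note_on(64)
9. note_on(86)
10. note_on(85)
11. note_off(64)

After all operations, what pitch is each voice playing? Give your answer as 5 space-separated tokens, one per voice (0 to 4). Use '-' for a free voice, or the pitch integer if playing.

Answer: - 89 86 85 -

Derivation:
Op 1: note_on(68): voice 0 is free -> assigned | voices=[68 - - - -]
Op 2: note_off(68): free voice 0 | voices=[- - - - -]
Op 3: note_on(66): voice 0 is free -> assigned | voices=[66 - - - -]
Op 4: note_on(61): voice 1 is free -> assigned | voices=[66 61 - - -]
Op 5: note_off(61): free voice 1 | voices=[66 - - - -]
Op 6: note_on(89): voice 1 is free -> assigned | voices=[66 89 - - -]
Op 7: note_off(66): free voice 0 | voices=[- 89 - - -]
Op 8: note_on(64): voice 0 is free -> assigned | voices=[64 89 - - -]
Op 9: note_on(86): voice 2 is free -> assigned | voices=[64 89 86 - -]
Op 10: note_on(85): voice 3 is free -> assigned | voices=[64 89 86 85 -]
Op 11: note_off(64): free voice 0 | voices=[- 89 86 85 -]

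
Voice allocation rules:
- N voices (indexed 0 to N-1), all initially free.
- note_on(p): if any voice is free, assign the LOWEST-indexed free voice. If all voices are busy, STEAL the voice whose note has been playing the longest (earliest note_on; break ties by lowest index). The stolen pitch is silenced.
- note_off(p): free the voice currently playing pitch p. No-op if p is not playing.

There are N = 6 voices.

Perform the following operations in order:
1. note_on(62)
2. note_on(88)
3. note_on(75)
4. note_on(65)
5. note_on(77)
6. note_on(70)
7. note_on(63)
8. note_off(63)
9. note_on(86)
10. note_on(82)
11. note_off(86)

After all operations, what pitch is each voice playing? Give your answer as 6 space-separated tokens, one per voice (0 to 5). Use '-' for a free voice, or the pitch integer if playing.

Answer: - 82 75 65 77 70

Derivation:
Op 1: note_on(62): voice 0 is free -> assigned | voices=[62 - - - - -]
Op 2: note_on(88): voice 1 is free -> assigned | voices=[62 88 - - - -]
Op 3: note_on(75): voice 2 is free -> assigned | voices=[62 88 75 - - -]
Op 4: note_on(65): voice 3 is free -> assigned | voices=[62 88 75 65 - -]
Op 5: note_on(77): voice 4 is free -> assigned | voices=[62 88 75 65 77 -]
Op 6: note_on(70): voice 5 is free -> assigned | voices=[62 88 75 65 77 70]
Op 7: note_on(63): all voices busy, STEAL voice 0 (pitch 62, oldest) -> assign | voices=[63 88 75 65 77 70]
Op 8: note_off(63): free voice 0 | voices=[- 88 75 65 77 70]
Op 9: note_on(86): voice 0 is free -> assigned | voices=[86 88 75 65 77 70]
Op 10: note_on(82): all voices busy, STEAL voice 1 (pitch 88, oldest) -> assign | voices=[86 82 75 65 77 70]
Op 11: note_off(86): free voice 0 | voices=[- 82 75 65 77 70]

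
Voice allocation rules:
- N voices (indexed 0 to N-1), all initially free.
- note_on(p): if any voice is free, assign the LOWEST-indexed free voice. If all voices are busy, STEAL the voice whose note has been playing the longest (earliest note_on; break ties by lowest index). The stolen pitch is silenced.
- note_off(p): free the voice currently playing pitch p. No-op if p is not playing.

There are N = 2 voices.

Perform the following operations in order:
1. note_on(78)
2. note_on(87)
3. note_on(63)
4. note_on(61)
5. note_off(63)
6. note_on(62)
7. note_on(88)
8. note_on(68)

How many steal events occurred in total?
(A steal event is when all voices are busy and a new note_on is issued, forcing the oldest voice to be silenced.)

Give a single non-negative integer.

Op 1: note_on(78): voice 0 is free -> assigned | voices=[78 -]
Op 2: note_on(87): voice 1 is free -> assigned | voices=[78 87]
Op 3: note_on(63): all voices busy, STEAL voice 0 (pitch 78, oldest) -> assign | voices=[63 87]
Op 4: note_on(61): all voices busy, STEAL voice 1 (pitch 87, oldest) -> assign | voices=[63 61]
Op 5: note_off(63): free voice 0 | voices=[- 61]
Op 6: note_on(62): voice 0 is free -> assigned | voices=[62 61]
Op 7: note_on(88): all voices busy, STEAL voice 1 (pitch 61, oldest) -> assign | voices=[62 88]
Op 8: note_on(68): all voices busy, STEAL voice 0 (pitch 62, oldest) -> assign | voices=[68 88]

Answer: 4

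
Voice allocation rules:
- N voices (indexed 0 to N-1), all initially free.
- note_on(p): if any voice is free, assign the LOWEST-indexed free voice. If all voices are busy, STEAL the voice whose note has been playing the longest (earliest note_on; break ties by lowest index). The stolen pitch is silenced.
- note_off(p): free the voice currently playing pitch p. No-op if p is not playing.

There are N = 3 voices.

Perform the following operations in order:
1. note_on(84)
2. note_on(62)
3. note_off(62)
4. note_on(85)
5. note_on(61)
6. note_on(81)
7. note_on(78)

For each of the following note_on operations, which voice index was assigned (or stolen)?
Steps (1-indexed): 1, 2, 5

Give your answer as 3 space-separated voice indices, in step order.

Op 1: note_on(84): voice 0 is free -> assigned | voices=[84 - -]
Op 2: note_on(62): voice 1 is free -> assigned | voices=[84 62 -]
Op 3: note_off(62): free voice 1 | voices=[84 - -]
Op 4: note_on(85): voice 1 is free -> assigned | voices=[84 85 -]
Op 5: note_on(61): voice 2 is free -> assigned | voices=[84 85 61]
Op 6: note_on(81): all voices busy, STEAL voice 0 (pitch 84, oldest) -> assign | voices=[81 85 61]
Op 7: note_on(78): all voices busy, STEAL voice 1 (pitch 85, oldest) -> assign | voices=[81 78 61]

Answer: 0 1 2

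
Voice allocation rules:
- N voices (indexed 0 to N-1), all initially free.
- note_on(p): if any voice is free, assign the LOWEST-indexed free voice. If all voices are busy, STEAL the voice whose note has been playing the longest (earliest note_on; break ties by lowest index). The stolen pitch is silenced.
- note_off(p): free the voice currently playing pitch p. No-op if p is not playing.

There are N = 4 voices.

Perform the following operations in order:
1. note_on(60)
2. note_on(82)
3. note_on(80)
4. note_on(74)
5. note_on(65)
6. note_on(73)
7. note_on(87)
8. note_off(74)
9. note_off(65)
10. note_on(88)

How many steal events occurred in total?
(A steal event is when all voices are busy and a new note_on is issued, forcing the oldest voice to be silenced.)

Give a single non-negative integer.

Op 1: note_on(60): voice 0 is free -> assigned | voices=[60 - - -]
Op 2: note_on(82): voice 1 is free -> assigned | voices=[60 82 - -]
Op 3: note_on(80): voice 2 is free -> assigned | voices=[60 82 80 -]
Op 4: note_on(74): voice 3 is free -> assigned | voices=[60 82 80 74]
Op 5: note_on(65): all voices busy, STEAL voice 0 (pitch 60, oldest) -> assign | voices=[65 82 80 74]
Op 6: note_on(73): all voices busy, STEAL voice 1 (pitch 82, oldest) -> assign | voices=[65 73 80 74]
Op 7: note_on(87): all voices busy, STEAL voice 2 (pitch 80, oldest) -> assign | voices=[65 73 87 74]
Op 8: note_off(74): free voice 3 | voices=[65 73 87 -]
Op 9: note_off(65): free voice 0 | voices=[- 73 87 -]
Op 10: note_on(88): voice 0 is free -> assigned | voices=[88 73 87 -]

Answer: 3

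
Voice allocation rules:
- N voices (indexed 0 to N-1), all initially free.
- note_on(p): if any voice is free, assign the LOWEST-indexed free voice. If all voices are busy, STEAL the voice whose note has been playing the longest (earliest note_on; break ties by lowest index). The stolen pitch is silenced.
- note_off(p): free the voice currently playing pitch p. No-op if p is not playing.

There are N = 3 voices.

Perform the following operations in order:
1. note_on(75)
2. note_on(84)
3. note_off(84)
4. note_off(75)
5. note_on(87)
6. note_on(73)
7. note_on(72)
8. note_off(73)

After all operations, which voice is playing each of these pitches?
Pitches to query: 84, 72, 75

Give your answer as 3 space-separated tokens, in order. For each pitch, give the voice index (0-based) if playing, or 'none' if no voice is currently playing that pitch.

Op 1: note_on(75): voice 0 is free -> assigned | voices=[75 - -]
Op 2: note_on(84): voice 1 is free -> assigned | voices=[75 84 -]
Op 3: note_off(84): free voice 1 | voices=[75 - -]
Op 4: note_off(75): free voice 0 | voices=[- - -]
Op 5: note_on(87): voice 0 is free -> assigned | voices=[87 - -]
Op 6: note_on(73): voice 1 is free -> assigned | voices=[87 73 -]
Op 7: note_on(72): voice 2 is free -> assigned | voices=[87 73 72]
Op 8: note_off(73): free voice 1 | voices=[87 - 72]

Answer: none 2 none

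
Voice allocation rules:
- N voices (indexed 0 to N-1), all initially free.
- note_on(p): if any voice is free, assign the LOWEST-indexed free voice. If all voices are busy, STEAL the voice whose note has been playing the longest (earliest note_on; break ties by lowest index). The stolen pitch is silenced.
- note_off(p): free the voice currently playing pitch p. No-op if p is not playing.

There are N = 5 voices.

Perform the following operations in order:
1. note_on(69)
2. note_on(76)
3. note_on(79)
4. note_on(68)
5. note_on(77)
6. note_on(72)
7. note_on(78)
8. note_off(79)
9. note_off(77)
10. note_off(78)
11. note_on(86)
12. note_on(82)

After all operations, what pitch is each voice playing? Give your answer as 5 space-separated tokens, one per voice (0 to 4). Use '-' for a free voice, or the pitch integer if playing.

Op 1: note_on(69): voice 0 is free -> assigned | voices=[69 - - - -]
Op 2: note_on(76): voice 1 is free -> assigned | voices=[69 76 - - -]
Op 3: note_on(79): voice 2 is free -> assigned | voices=[69 76 79 - -]
Op 4: note_on(68): voice 3 is free -> assigned | voices=[69 76 79 68 -]
Op 5: note_on(77): voice 4 is free -> assigned | voices=[69 76 79 68 77]
Op 6: note_on(72): all voices busy, STEAL voice 0 (pitch 69, oldest) -> assign | voices=[72 76 79 68 77]
Op 7: note_on(78): all voices busy, STEAL voice 1 (pitch 76, oldest) -> assign | voices=[72 78 79 68 77]
Op 8: note_off(79): free voice 2 | voices=[72 78 - 68 77]
Op 9: note_off(77): free voice 4 | voices=[72 78 - 68 -]
Op 10: note_off(78): free voice 1 | voices=[72 - - 68 -]
Op 11: note_on(86): voice 1 is free -> assigned | voices=[72 86 - 68 -]
Op 12: note_on(82): voice 2 is free -> assigned | voices=[72 86 82 68 -]

Answer: 72 86 82 68 -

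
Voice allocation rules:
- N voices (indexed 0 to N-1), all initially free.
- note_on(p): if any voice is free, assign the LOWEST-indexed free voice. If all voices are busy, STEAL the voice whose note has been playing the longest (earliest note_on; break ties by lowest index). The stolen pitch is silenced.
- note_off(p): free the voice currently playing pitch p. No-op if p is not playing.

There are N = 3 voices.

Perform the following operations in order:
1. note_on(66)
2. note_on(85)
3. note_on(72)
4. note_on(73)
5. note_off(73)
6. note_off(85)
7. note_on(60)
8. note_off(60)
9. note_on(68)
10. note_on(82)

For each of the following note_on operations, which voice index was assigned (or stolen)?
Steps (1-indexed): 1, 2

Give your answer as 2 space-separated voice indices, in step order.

Answer: 0 1

Derivation:
Op 1: note_on(66): voice 0 is free -> assigned | voices=[66 - -]
Op 2: note_on(85): voice 1 is free -> assigned | voices=[66 85 -]
Op 3: note_on(72): voice 2 is free -> assigned | voices=[66 85 72]
Op 4: note_on(73): all voices busy, STEAL voice 0 (pitch 66, oldest) -> assign | voices=[73 85 72]
Op 5: note_off(73): free voice 0 | voices=[- 85 72]
Op 6: note_off(85): free voice 1 | voices=[- - 72]
Op 7: note_on(60): voice 0 is free -> assigned | voices=[60 - 72]
Op 8: note_off(60): free voice 0 | voices=[- - 72]
Op 9: note_on(68): voice 0 is free -> assigned | voices=[68 - 72]
Op 10: note_on(82): voice 1 is free -> assigned | voices=[68 82 72]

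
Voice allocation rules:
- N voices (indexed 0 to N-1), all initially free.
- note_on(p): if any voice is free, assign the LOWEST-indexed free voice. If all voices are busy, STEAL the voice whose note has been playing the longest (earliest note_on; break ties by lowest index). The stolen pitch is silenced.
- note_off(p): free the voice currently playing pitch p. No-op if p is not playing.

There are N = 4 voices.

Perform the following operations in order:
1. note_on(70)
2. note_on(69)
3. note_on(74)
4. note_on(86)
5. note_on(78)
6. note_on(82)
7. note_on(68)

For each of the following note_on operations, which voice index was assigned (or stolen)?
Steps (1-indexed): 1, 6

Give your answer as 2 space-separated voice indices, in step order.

Op 1: note_on(70): voice 0 is free -> assigned | voices=[70 - - -]
Op 2: note_on(69): voice 1 is free -> assigned | voices=[70 69 - -]
Op 3: note_on(74): voice 2 is free -> assigned | voices=[70 69 74 -]
Op 4: note_on(86): voice 3 is free -> assigned | voices=[70 69 74 86]
Op 5: note_on(78): all voices busy, STEAL voice 0 (pitch 70, oldest) -> assign | voices=[78 69 74 86]
Op 6: note_on(82): all voices busy, STEAL voice 1 (pitch 69, oldest) -> assign | voices=[78 82 74 86]
Op 7: note_on(68): all voices busy, STEAL voice 2 (pitch 74, oldest) -> assign | voices=[78 82 68 86]

Answer: 0 1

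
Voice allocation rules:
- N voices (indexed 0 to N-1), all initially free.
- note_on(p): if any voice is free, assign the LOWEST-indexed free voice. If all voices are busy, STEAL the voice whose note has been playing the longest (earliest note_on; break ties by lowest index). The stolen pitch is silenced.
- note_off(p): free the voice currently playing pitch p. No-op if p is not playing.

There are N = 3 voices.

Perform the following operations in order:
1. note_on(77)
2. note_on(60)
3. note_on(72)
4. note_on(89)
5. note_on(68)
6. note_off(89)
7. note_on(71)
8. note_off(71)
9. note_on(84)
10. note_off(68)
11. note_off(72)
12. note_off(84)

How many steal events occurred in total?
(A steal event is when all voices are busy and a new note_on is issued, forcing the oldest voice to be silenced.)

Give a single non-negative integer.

Answer: 2

Derivation:
Op 1: note_on(77): voice 0 is free -> assigned | voices=[77 - -]
Op 2: note_on(60): voice 1 is free -> assigned | voices=[77 60 -]
Op 3: note_on(72): voice 2 is free -> assigned | voices=[77 60 72]
Op 4: note_on(89): all voices busy, STEAL voice 0 (pitch 77, oldest) -> assign | voices=[89 60 72]
Op 5: note_on(68): all voices busy, STEAL voice 1 (pitch 60, oldest) -> assign | voices=[89 68 72]
Op 6: note_off(89): free voice 0 | voices=[- 68 72]
Op 7: note_on(71): voice 0 is free -> assigned | voices=[71 68 72]
Op 8: note_off(71): free voice 0 | voices=[- 68 72]
Op 9: note_on(84): voice 0 is free -> assigned | voices=[84 68 72]
Op 10: note_off(68): free voice 1 | voices=[84 - 72]
Op 11: note_off(72): free voice 2 | voices=[84 - -]
Op 12: note_off(84): free voice 0 | voices=[- - -]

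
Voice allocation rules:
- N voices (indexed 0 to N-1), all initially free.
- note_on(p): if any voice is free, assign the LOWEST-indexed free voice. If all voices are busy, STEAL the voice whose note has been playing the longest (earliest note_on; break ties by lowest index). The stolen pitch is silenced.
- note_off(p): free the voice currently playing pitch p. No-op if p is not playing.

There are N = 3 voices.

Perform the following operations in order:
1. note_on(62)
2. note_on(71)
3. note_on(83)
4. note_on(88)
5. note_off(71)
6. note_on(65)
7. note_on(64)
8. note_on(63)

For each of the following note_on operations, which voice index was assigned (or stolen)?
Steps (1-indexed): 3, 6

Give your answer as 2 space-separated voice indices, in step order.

Op 1: note_on(62): voice 0 is free -> assigned | voices=[62 - -]
Op 2: note_on(71): voice 1 is free -> assigned | voices=[62 71 -]
Op 3: note_on(83): voice 2 is free -> assigned | voices=[62 71 83]
Op 4: note_on(88): all voices busy, STEAL voice 0 (pitch 62, oldest) -> assign | voices=[88 71 83]
Op 5: note_off(71): free voice 1 | voices=[88 - 83]
Op 6: note_on(65): voice 1 is free -> assigned | voices=[88 65 83]
Op 7: note_on(64): all voices busy, STEAL voice 2 (pitch 83, oldest) -> assign | voices=[88 65 64]
Op 8: note_on(63): all voices busy, STEAL voice 0 (pitch 88, oldest) -> assign | voices=[63 65 64]

Answer: 2 1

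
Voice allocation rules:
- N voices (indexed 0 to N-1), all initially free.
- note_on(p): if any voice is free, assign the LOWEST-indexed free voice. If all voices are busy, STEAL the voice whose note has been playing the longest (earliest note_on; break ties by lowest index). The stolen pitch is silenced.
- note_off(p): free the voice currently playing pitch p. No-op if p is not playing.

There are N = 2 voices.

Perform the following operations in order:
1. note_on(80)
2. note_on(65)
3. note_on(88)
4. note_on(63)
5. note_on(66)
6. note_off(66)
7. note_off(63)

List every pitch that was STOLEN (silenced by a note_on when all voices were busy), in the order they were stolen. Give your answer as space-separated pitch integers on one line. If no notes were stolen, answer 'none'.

Op 1: note_on(80): voice 0 is free -> assigned | voices=[80 -]
Op 2: note_on(65): voice 1 is free -> assigned | voices=[80 65]
Op 3: note_on(88): all voices busy, STEAL voice 0 (pitch 80, oldest) -> assign | voices=[88 65]
Op 4: note_on(63): all voices busy, STEAL voice 1 (pitch 65, oldest) -> assign | voices=[88 63]
Op 5: note_on(66): all voices busy, STEAL voice 0 (pitch 88, oldest) -> assign | voices=[66 63]
Op 6: note_off(66): free voice 0 | voices=[- 63]
Op 7: note_off(63): free voice 1 | voices=[- -]

Answer: 80 65 88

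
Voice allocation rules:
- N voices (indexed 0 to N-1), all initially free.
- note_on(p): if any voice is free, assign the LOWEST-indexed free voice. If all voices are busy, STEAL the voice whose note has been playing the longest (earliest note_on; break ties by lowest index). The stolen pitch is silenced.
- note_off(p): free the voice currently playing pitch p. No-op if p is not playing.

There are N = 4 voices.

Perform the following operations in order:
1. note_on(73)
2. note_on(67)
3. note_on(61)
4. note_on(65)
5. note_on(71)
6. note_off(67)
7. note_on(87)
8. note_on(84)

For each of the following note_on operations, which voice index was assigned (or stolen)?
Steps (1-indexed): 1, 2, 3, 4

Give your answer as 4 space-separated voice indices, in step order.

Op 1: note_on(73): voice 0 is free -> assigned | voices=[73 - - -]
Op 2: note_on(67): voice 1 is free -> assigned | voices=[73 67 - -]
Op 3: note_on(61): voice 2 is free -> assigned | voices=[73 67 61 -]
Op 4: note_on(65): voice 3 is free -> assigned | voices=[73 67 61 65]
Op 5: note_on(71): all voices busy, STEAL voice 0 (pitch 73, oldest) -> assign | voices=[71 67 61 65]
Op 6: note_off(67): free voice 1 | voices=[71 - 61 65]
Op 7: note_on(87): voice 1 is free -> assigned | voices=[71 87 61 65]
Op 8: note_on(84): all voices busy, STEAL voice 2 (pitch 61, oldest) -> assign | voices=[71 87 84 65]

Answer: 0 1 2 3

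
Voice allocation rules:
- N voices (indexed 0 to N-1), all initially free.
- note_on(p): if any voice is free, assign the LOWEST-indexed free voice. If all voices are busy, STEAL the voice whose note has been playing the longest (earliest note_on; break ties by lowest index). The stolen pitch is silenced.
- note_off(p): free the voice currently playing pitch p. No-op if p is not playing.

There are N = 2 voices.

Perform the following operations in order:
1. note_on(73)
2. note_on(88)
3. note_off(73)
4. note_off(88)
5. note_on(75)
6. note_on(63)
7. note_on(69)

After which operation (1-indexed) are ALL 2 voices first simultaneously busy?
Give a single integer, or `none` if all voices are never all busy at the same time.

Answer: 2

Derivation:
Op 1: note_on(73): voice 0 is free -> assigned | voices=[73 -]
Op 2: note_on(88): voice 1 is free -> assigned | voices=[73 88]
Op 3: note_off(73): free voice 0 | voices=[- 88]
Op 4: note_off(88): free voice 1 | voices=[- -]
Op 5: note_on(75): voice 0 is free -> assigned | voices=[75 -]
Op 6: note_on(63): voice 1 is free -> assigned | voices=[75 63]
Op 7: note_on(69): all voices busy, STEAL voice 0 (pitch 75, oldest) -> assign | voices=[69 63]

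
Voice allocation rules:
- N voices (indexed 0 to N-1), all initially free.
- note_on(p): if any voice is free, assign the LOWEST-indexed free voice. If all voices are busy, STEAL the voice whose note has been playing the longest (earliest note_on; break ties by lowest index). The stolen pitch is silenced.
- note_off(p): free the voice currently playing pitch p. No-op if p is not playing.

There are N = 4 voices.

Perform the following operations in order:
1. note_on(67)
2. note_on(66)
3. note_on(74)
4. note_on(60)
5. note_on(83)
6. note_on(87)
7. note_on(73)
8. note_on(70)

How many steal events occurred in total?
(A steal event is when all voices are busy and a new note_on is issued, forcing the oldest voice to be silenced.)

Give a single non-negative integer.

Answer: 4

Derivation:
Op 1: note_on(67): voice 0 is free -> assigned | voices=[67 - - -]
Op 2: note_on(66): voice 1 is free -> assigned | voices=[67 66 - -]
Op 3: note_on(74): voice 2 is free -> assigned | voices=[67 66 74 -]
Op 4: note_on(60): voice 3 is free -> assigned | voices=[67 66 74 60]
Op 5: note_on(83): all voices busy, STEAL voice 0 (pitch 67, oldest) -> assign | voices=[83 66 74 60]
Op 6: note_on(87): all voices busy, STEAL voice 1 (pitch 66, oldest) -> assign | voices=[83 87 74 60]
Op 7: note_on(73): all voices busy, STEAL voice 2 (pitch 74, oldest) -> assign | voices=[83 87 73 60]
Op 8: note_on(70): all voices busy, STEAL voice 3 (pitch 60, oldest) -> assign | voices=[83 87 73 70]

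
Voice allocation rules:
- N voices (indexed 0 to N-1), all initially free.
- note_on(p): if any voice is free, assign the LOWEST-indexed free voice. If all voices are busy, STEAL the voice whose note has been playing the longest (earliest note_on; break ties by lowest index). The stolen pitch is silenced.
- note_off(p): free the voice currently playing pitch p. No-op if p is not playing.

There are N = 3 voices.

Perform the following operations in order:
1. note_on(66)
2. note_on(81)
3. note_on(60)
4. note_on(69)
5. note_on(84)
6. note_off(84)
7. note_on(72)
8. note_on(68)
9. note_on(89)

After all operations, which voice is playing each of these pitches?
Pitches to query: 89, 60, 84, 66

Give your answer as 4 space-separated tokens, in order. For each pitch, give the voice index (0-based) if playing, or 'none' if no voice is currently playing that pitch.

Answer: 0 none none none

Derivation:
Op 1: note_on(66): voice 0 is free -> assigned | voices=[66 - -]
Op 2: note_on(81): voice 1 is free -> assigned | voices=[66 81 -]
Op 3: note_on(60): voice 2 is free -> assigned | voices=[66 81 60]
Op 4: note_on(69): all voices busy, STEAL voice 0 (pitch 66, oldest) -> assign | voices=[69 81 60]
Op 5: note_on(84): all voices busy, STEAL voice 1 (pitch 81, oldest) -> assign | voices=[69 84 60]
Op 6: note_off(84): free voice 1 | voices=[69 - 60]
Op 7: note_on(72): voice 1 is free -> assigned | voices=[69 72 60]
Op 8: note_on(68): all voices busy, STEAL voice 2 (pitch 60, oldest) -> assign | voices=[69 72 68]
Op 9: note_on(89): all voices busy, STEAL voice 0 (pitch 69, oldest) -> assign | voices=[89 72 68]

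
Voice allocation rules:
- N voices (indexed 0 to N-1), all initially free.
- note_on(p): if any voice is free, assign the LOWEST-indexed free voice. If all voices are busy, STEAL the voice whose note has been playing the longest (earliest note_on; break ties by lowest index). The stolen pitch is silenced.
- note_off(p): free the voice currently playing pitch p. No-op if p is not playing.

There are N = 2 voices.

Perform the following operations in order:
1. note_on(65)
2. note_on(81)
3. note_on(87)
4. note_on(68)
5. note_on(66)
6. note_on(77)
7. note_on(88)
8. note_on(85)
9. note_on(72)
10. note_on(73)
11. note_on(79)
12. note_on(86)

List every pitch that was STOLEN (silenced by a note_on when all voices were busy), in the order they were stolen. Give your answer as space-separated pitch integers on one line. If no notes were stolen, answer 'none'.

Op 1: note_on(65): voice 0 is free -> assigned | voices=[65 -]
Op 2: note_on(81): voice 1 is free -> assigned | voices=[65 81]
Op 3: note_on(87): all voices busy, STEAL voice 0 (pitch 65, oldest) -> assign | voices=[87 81]
Op 4: note_on(68): all voices busy, STEAL voice 1 (pitch 81, oldest) -> assign | voices=[87 68]
Op 5: note_on(66): all voices busy, STEAL voice 0 (pitch 87, oldest) -> assign | voices=[66 68]
Op 6: note_on(77): all voices busy, STEAL voice 1 (pitch 68, oldest) -> assign | voices=[66 77]
Op 7: note_on(88): all voices busy, STEAL voice 0 (pitch 66, oldest) -> assign | voices=[88 77]
Op 8: note_on(85): all voices busy, STEAL voice 1 (pitch 77, oldest) -> assign | voices=[88 85]
Op 9: note_on(72): all voices busy, STEAL voice 0 (pitch 88, oldest) -> assign | voices=[72 85]
Op 10: note_on(73): all voices busy, STEAL voice 1 (pitch 85, oldest) -> assign | voices=[72 73]
Op 11: note_on(79): all voices busy, STEAL voice 0 (pitch 72, oldest) -> assign | voices=[79 73]
Op 12: note_on(86): all voices busy, STEAL voice 1 (pitch 73, oldest) -> assign | voices=[79 86]

Answer: 65 81 87 68 66 77 88 85 72 73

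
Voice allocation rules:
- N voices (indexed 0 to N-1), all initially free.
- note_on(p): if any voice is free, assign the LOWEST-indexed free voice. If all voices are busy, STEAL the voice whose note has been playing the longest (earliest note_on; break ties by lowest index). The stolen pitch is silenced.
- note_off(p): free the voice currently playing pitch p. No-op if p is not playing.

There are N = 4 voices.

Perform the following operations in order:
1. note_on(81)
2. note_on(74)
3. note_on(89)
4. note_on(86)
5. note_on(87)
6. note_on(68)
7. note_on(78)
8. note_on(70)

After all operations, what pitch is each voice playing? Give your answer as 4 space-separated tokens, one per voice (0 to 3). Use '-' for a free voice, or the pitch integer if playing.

Answer: 87 68 78 70

Derivation:
Op 1: note_on(81): voice 0 is free -> assigned | voices=[81 - - -]
Op 2: note_on(74): voice 1 is free -> assigned | voices=[81 74 - -]
Op 3: note_on(89): voice 2 is free -> assigned | voices=[81 74 89 -]
Op 4: note_on(86): voice 3 is free -> assigned | voices=[81 74 89 86]
Op 5: note_on(87): all voices busy, STEAL voice 0 (pitch 81, oldest) -> assign | voices=[87 74 89 86]
Op 6: note_on(68): all voices busy, STEAL voice 1 (pitch 74, oldest) -> assign | voices=[87 68 89 86]
Op 7: note_on(78): all voices busy, STEAL voice 2 (pitch 89, oldest) -> assign | voices=[87 68 78 86]
Op 8: note_on(70): all voices busy, STEAL voice 3 (pitch 86, oldest) -> assign | voices=[87 68 78 70]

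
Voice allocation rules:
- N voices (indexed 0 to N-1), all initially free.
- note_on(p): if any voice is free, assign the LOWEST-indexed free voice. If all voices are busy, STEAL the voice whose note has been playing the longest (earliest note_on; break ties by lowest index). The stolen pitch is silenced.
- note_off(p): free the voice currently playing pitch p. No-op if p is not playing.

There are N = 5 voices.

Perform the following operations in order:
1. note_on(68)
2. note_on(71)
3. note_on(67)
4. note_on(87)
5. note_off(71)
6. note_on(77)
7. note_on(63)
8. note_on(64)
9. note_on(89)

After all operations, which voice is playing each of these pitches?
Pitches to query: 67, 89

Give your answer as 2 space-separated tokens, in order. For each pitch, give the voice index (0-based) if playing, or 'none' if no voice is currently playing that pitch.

Op 1: note_on(68): voice 0 is free -> assigned | voices=[68 - - - -]
Op 2: note_on(71): voice 1 is free -> assigned | voices=[68 71 - - -]
Op 3: note_on(67): voice 2 is free -> assigned | voices=[68 71 67 - -]
Op 4: note_on(87): voice 3 is free -> assigned | voices=[68 71 67 87 -]
Op 5: note_off(71): free voice 1 | voices=[68 - 67 87 -]
Op 6: note_on(77): voice 1 is free -> assigned | voices=[68 77 67 87 -]
Op 7: note_on(63): voice 4 is free -> assigned | voices=[68 77 67 87 63]
Op 8: note_on(64): all voices busy, STEAL voice 0 (pitch 68, oldest) -> assign | voices=[64 77 67 87 63]
Op 9: note_on(89): all voices busy, STEAL voice 2 (pitch 67, oldest) -> assign | voices=[64 77 89 87 63]

Answer: none 2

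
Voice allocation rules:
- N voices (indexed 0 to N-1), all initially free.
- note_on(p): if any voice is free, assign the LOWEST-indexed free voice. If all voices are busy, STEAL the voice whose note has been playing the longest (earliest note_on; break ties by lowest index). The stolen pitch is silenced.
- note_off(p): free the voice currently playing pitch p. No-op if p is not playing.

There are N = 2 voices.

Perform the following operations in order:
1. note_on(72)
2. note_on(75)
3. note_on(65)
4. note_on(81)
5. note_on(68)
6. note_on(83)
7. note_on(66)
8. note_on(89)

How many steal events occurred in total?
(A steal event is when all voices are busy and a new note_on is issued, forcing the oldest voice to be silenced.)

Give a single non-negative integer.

Op 1: note_on(72): voice 0 is free -> assigned | voices=[72 -]
Op 2: note_on(75): voice 1 is free -> assigned | voices=[72 75]
Op 3: note_on(65): all voices busy, STEAL voice 0 (pitch 72, oldest) -> assign | voices=[65 75]
Op 4: note_on(81): all voices busy, STEAL voice 1 (pitch 75, oldest) -> assign | voices=[65 81]
Op 5: note_on(68): all voices busy, STEAL voice 0 (pitch 65, oldest) -> assign | voices=[68 81]
Op 6: note_on(83): all voices busy, STEAL voice 1 (pitch 81, oldest) -> assign | voices=[68 83]
Op 7: note_on(66): all voices busy, STEAL voice 0 (pitch 68, oldest) -> assign | voices=[66 83]
Op 8: note_on(89): all voices busy, STEAL voice 1 (pitch 83, oldest) -> assign | voices=[66 89]

Answer: 6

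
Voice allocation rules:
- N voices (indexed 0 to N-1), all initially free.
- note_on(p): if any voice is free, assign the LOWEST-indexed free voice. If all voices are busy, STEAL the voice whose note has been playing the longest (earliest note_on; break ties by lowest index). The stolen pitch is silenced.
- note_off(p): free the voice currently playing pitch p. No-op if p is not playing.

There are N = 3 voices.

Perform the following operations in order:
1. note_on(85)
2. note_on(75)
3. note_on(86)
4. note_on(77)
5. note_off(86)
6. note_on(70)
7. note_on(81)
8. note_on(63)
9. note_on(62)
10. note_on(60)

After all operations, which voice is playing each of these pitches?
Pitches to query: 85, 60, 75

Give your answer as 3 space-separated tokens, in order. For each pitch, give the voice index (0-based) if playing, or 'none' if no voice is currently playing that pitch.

Op 1: note_on(85): voice 0 is free -> assigned | voices=[85 - -]
Op 2: note_on(75): voice 1 is free -> assigned | voices=[85 75 -]
Op 3: note_on(86): voice 2 is free -> assigned | voices=[85 75 86]
Op 4: note_on(77): all voices busy, STEAL voice 0 (pitch 85, oldest) -> assign | voices=[77 75 86]
Op 5: note_off(86): free voice 2 | voices=[77 75 -]
Op 6: note_on(70): voice 2 is free -> assigned | voices=[77 75 70]
Op 7: note_on(81): all voices busy, STEAL voice 1 (pitch 75, oldest) -> assign | voices=[77 81 70]
Op 8: note_on(63): all voices busy, STEAL voice 0 (pitch 77, oldest) -> assign | voices=[63 81 70]
Op 9: note_on(62): all voices busy, STEAL voice 2 (pitch 70, oldest) -> assign | voices=[63 81 62]
Op 10: note_on(60): all voices busy, STEAL voice 1 (pitch 81, oldest) -> assign | voices=[63 60 62]

Answer: none 1 none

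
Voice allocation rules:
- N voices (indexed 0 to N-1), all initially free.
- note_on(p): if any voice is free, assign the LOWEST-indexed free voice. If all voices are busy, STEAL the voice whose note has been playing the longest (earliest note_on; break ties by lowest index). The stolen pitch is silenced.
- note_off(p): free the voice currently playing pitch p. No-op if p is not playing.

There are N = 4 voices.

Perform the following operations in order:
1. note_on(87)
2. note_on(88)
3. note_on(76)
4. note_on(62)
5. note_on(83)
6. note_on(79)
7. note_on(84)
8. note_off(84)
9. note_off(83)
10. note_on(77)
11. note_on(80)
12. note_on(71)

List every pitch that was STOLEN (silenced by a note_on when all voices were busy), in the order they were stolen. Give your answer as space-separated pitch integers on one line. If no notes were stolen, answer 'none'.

Answer: 87 88 76 62

Derivation:
Op 1: note_on(87): voice 0 is free -> assigned | voices=[87 - - -]
Op 2: note_on(88): voice 1 is free -> assigned | voices=[87 88 - -]
Op 3: note_on(76): voice 2 is free -> assigned | voices=[87 88 76 -]
Op 4: note_on(62): voice 3 is free -> assigned | voices=[87 88 76 62]
Op 5: note_on(83): all voices busy, STEAL voice 0 (pitch 87, oldest) -> assign | voices=[83 88 76 62]
Op 6: note_on(79): all voices busy, STEAL voice 1 (pitch 88, oldest) -> assign | voices=[83 79 76 62]
Op 7: note_on(84): all voices busy, STEAL voice 2 (pitch 76, oldest) -> assign | voices=[83 79 84 62]
Op 8: note_off(84): free voice 2 | voices=[83 79 - 62]
Op 9: note_off(83): free voice 0 | voices=[- 79 - 62]
Op 10: note_on(77): voice 0 is free -> assigned | voices=[77 79 - 62]
Op 11: note_on(80): voice 2 is free -> assigned | voices=[77 79 80 62]
Op 12: note_on(71): all voices busy, STEAL voice 3 (pitch 62, oldest) -> assign | voices=[77 79 80 71]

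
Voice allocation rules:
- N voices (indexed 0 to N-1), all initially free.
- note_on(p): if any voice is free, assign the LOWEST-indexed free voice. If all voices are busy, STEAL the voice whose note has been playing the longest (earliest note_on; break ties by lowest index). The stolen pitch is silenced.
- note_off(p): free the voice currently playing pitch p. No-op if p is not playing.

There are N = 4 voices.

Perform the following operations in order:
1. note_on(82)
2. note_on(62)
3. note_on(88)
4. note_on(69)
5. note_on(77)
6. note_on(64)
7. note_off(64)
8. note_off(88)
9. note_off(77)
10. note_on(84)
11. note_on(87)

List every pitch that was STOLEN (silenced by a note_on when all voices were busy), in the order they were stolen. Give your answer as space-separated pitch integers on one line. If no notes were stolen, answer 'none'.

Answer: 82 62

Derivation:
Op 1: note_on(82): voice 0 is free -> assigned | voices=[82 - - -]
Op 2: note_on(62): voice 1 is free -> assigned | voices=[82 62 - -]
Op 3: note_on(88): voice 2 is free -> assigned | voices=[82 62 88 -]
Op 4: note_on(69): voice 3 is free -> assigned | voices=[82 62 88 69]
Op 5: note_on(77): all voices busy, STEAL voice 0 (pitch 82, oldest) -> assign | voices=[77 62 88 69]
Op 6: note_on(64): all voices busy, STEAL voice 1 (pitch 62, oldest) -> assign | voices=[77 64 88 69]
Op 7: note_off(64): free voice 1 | voices=[77 - 88 69]
Op 8: note_off(88): free voice 2 | voices=[77 - - 69]
Op 9: note_off(77): free voice 0 | voices=[- - - 69]
Op 10: note_on(84): voice 0 is free -> assigned | voices=[84 - - 69]
Op 11: note_on(87): voice 1 is free -> assigned | voices=[84 87 - 69]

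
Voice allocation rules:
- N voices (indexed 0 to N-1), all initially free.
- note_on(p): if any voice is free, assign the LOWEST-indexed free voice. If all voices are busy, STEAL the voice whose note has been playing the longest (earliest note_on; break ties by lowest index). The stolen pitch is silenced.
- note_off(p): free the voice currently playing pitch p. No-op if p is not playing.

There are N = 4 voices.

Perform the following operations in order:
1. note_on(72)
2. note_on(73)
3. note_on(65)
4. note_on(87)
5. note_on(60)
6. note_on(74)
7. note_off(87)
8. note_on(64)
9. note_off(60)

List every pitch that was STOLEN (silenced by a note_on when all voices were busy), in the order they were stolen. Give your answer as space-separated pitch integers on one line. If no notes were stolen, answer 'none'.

Answer: 72 73

Derivation:
Op 1: note_on(72): voice 0 is free -> assigned | voices=[72 - - -]
Op 2: note_on(73): voice 1 is free -> assigned | voices=[72 73 - -]
Op 3: note_on(65): voice 2 is free -> assigned | voices=[72 73 65 -]
Op 4: note_on(87): voice 3 is free -> assigned | voices=[72 73 65 87]
Op 5: note_on(60): all voices busy, STEAL voice 0 (pitch 72, oldest) -> assign | voices=[60 73 65 87]
Op 6: note_on(74): all voices busy, STEAL voice 1 (pitch 73, oldest) -> assign | voices=[60 74 65 87]
Op 7: note_off(87): free voice 3 | voices=[60 74 65 -]
Op 8: note_on(64): voice 3 is free -> assigned | voices=[60 74 65 64]
Op 9: note_off(60): free voice 0 | voices=[- 74 65 64]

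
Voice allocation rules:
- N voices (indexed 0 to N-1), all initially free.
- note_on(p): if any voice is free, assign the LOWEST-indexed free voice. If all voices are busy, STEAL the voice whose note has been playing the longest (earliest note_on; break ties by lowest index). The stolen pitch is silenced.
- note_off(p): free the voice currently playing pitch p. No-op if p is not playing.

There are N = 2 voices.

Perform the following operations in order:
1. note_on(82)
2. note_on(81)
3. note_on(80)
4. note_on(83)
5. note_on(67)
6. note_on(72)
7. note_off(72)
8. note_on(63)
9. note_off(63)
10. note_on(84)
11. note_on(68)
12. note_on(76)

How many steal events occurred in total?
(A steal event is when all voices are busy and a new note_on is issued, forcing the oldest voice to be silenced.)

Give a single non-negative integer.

Op 1: note_on(82): voice 0 is free -> assigned | voices=[82 -]
Op 2: note_on(81): voice 1 is free -> assigned | voices=[82 81]
Op 3: note_on(80): all voices busy, STEAL voice 0 (pitch 82, oldest) -> assign | voices=[80 81]
Op 4: note_on(83): all voices busy, STEAL voice 1 (pitch 81, oldest) -> assign | voices=[80 83]
Op 5: note_on(67): all voices busy, STEAL voice 0 (pitch 80, oldest) -> assign | voices=[67 83]
Op 6: note_on(72): all voices busy, STEAL voice 1 (pitch 83, oldest) -> assign | voices=[67 72]
Op 7: note_off(72): free voice 1 | voices=[67 -]
Op 8: note_on(63): voice 1 is free -> assigned | voices=[67 63]
Op 9: note_off(63): free voice 1 | voices=[67 -]
Op 10: note_on(84): voice 1 is free -> assigned | voices=[67 84]
Op 11: note_on(68): all voices busy, STEAL voice 0 (pitch 67, oldest) -> assign | voices=[68 84]
Op 12: note_on(76): all voices busy, STEAL voice 1 (pitch 84, oldest) -> assign | voices=[68 76]

Answer: 6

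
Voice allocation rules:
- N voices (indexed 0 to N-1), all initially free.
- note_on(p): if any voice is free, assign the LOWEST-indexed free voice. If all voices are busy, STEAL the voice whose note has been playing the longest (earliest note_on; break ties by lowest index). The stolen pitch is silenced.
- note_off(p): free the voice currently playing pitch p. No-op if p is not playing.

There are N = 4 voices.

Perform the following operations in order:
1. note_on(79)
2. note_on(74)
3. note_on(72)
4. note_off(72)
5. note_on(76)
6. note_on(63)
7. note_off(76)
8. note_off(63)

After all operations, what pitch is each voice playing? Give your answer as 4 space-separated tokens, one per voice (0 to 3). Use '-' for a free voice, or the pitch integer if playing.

Answer: 79 74 - -

Derivation:
Op 1: note_on(79): voice 0 is free -> assigned | voices=[79 - - -]
Op 2: note_on(74): voice 1 is free -> assigned | voices=[79 74 - -]
Op 3: note_on(72): voice 2 is free -> assigned | voices=[79 74 72 -]
Op 4: note_off(72): free voice 2 | voices=[79 74 - -]
Op 5: note_on(76): voice 2 is free -> assigned | voices=[79 74 76 -]
Op 6: note_on(63): voice 3 is free -> assigned | voices=[79 74 76 63]
Op 7: note_off(76): free voice 2 | voices=[79 74 - 63]
Op 8: note_off(63): free voice 3 | voices=[79 74 - -]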